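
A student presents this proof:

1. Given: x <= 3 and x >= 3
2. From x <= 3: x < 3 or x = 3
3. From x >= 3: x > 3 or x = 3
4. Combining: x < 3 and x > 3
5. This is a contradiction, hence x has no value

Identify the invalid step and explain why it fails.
Step 4: Combining: x < 3 and x > 3

Step 4 incorrectly combines the conditions. From x <= 3 and x >= 3, the intersection is x = 3. The error treats the 'or' cases as 'and' requirements. The correct conclusion is that x = 3 is the unique solution, not that no solution exists.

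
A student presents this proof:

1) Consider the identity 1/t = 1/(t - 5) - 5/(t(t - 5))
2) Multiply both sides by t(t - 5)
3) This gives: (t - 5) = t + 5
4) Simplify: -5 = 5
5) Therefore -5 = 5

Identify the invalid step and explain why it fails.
Step 3: This gives: (t - 5) = t + 5

Step 3 makes a sign error when clearing denominators. Multiplying -5/(t(t - 5)) by t(t - 5) gives -5, not +5. The correct result is (t - 5) = t - 5, which is trivially true, not (t - 5) = t + 5. (Step 1 is a valid identity: 1/(t - 5) - 5/(t(t - 5)) = (t - 5)/(t(t - 5)) = 1/t.)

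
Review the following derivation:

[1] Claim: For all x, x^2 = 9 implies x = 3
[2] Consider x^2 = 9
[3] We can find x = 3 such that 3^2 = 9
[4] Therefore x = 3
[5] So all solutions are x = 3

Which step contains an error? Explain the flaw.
Step 4: Therefore x = 3

Step 4 incorrectly concludes that x = 3 is the only solution. The proof shows that x = 3 is A solution (existence), but does not show it is the ONLY solution (uniqueness). In fact, x = -3 is also a solution since (-3)^2 = 9. Finding one solution doesn't prove there are no others.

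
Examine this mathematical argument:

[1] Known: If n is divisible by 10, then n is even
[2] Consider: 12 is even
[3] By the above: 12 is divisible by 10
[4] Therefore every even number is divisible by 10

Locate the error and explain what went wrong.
Step 3: By the above: 12 is divisible by 10

Step 3 commits the fallacy of affirming the consequent. The known fact 'divisible by 10 → even' does NOT imply 'even → divisible by 10'. That would be the converse, which is false. For example, 12 is even but 12 ÷ 10 = 1.20, which is not an integer.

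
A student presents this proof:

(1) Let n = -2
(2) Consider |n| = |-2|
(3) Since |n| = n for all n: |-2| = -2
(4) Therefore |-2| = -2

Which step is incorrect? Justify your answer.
Step 3: Since |n| = n for all n: |-2| = -2

Step 3 incorrectly states that |n| = n for all n. The correct definition is |n| = n when n >= 0, and |n| = -n when n < 0. Since -2 < 0, we have |-2| = -(-2) = 2, not -2.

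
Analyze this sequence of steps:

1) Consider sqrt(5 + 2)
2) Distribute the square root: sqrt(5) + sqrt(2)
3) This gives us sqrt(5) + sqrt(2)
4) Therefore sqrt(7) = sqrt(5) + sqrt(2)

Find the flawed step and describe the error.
Step 2: Distribute the square root: sqrt(5) + sqrt(2)

Step 2 incorrectly 'distributes' the square root over addition. The square root function does not distribute: sqrt(a + b) ≠ sqrt(a) + sqrt(b). In fact, sqrt(5 + 2) = sqrt(7) ≈ 2.6458, while sqrt(5) + sqrt(2) ≈ 3.6503.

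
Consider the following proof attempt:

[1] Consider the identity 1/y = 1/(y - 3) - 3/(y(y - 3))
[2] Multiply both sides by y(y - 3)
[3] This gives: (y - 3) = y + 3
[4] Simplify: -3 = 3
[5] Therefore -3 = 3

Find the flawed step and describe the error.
Step 3: This gives: (y - 3) = y + 3

Step 3 makes a sign error when clearing denominators. Multiplying -3/(y(y - 3)) by y(y - 3) gives -3, not +3. The correct result is (y - 3) = y - 3, which is trivially true, not (y - 3) = y + 3. (Step 1 is a valid identity: 1/(y - 3) - 3/(y(y - 3)) = (y - 3)/(y(y - 3)) = 1/y.)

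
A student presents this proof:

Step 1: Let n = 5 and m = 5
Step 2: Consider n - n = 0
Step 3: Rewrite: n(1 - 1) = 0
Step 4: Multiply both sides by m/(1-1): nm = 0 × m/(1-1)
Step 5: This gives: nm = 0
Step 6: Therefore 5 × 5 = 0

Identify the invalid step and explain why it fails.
Step 4: Multiply both sides by m/(1-1): nm = 0 × m/(1-1)

Step 4 multiplies both sides by m/(1-1). However, 1-1 = 0, so this is multiplication by m/0, which is undefined. We cannot multiply by an undefined expression.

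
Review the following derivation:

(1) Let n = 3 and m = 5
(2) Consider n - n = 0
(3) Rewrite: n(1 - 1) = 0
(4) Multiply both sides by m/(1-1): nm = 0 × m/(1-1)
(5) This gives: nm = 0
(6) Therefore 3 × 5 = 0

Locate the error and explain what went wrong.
Step 4: Multiply both sides by m/(1-1): nm = 0 × m/(1-1)

Step 4 multiplies both sides by m/(1-1). However, 1-1 = 0, so this is multiplication by m/0, which is undefined. We cannot multiply by an undefined expression.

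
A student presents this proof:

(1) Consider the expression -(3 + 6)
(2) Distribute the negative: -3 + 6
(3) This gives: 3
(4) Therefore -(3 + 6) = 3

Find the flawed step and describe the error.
Step 2: Distribute the negative: -3 + 6

Step 2 incorrectly distributes the negative sign. The correct distribution is -(3 + 6) = -3 - 6 = -9. The negative must be applied to both terms, not just the first. The error treats -(3 + 6) as -3 + 6, which equals 3 instead of -9.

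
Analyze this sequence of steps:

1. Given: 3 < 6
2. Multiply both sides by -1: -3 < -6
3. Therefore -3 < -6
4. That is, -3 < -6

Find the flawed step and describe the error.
Step 2: Multiply both sides by -1: -3 < -6

Step 2 multiplies both sides by -1 but fails to reverse the inequality sign. When multiplying (or dividing) an inequality by a negative number, the direction must be reversed. Since 3 < 6, we should get -3 > -6, i.e., -3 > -6.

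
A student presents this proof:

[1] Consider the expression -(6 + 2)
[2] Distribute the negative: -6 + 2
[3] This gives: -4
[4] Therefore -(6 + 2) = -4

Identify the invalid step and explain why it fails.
Step 2: Distribute the negative: -6 + 2

Step 2 incorrectly distributes the negative sign. The correct distribution is -(6 + 2) = -6 - 2 = -8. The negative must be applied to both terms, not just the first. The error treats -(6 + 2) as -6 + 2, which equals -4 instead of -8.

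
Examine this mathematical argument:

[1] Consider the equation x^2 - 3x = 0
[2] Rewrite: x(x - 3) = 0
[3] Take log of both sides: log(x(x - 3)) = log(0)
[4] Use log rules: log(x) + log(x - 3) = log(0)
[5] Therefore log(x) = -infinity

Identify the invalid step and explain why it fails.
Step 3: Take log of both sides: log(x(x - 3)) = log(0)

Step 3 takes the logarithm of both sides, resulting in log(0) on the right side. The logarithm is only defined for positive numbers; log(0) is undefined (approaches negative infinity). This operation is invalid.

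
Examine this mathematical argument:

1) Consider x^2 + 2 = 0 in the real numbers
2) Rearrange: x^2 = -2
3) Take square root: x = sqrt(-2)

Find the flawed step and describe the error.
Step 3: Take square root: x = sqrt(-2)

Step 3 takes the square root of -2, which is negative. In the real number system, the square root of a negative number is undefined. The equation x^2 + 2 = 0 has no real solutions. Square roots of negative numbers only exist in the complex numbers.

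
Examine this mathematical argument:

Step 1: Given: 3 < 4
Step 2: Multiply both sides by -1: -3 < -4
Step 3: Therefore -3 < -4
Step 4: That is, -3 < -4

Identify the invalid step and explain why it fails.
Step 2: Multiply both sides by -1: -3 < -4

Step 2 multiplies both sides by -1 but fails to reverse the inequality sign. When multiplying (or dividing) an inequality by a negative number, the direction must be reversed. Since 3 < 4, we should get -3 > -4, i.e., -3 > -4.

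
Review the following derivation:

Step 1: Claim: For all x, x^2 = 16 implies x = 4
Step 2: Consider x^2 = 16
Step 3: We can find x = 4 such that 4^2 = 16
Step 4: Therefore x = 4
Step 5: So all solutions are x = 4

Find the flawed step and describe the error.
Step 4: Therefore x = 4

Step 4 incorrectly concludes that x = 4 is the only solution. The proof shows that x = 4 is A solution (existence), but does not show it is the ONLY solution (uniqueness). In fact, x = -4 is also a solution since (-4)^2 = 16. Finding one solution doesn't prove there are no others.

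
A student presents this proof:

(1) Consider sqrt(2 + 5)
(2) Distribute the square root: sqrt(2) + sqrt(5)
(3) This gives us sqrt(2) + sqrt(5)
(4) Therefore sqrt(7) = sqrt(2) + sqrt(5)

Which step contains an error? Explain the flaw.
Step 2: Distribute the square root: sqrt(2) + sqrt(5)

Step 2 incorrectly 'distributes' the square root over addition. The square root function does not distribute: sqrt(a + b) ≠ sqrt(a) + sqrt(b). In fact, sqrt(2 + 5) = sqrt(7) ≈ 2.6458, while sqrt(2) + sqrt(5) ≈ 3.6503.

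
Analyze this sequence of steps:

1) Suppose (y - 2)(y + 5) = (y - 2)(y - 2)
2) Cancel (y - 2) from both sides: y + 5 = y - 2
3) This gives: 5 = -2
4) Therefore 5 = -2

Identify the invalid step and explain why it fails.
Step 2: Cancel (y - 2) from both sides: y + 5 = y - 2

Step 2 cancels (y - 2) from both sides. This is only valid if (y - 2) ≠ 0, i.e., y ≠ 2. When y = 2, both sides equal zero regardless of the other factors. The correct approach requires considering y = 2 as a separate case.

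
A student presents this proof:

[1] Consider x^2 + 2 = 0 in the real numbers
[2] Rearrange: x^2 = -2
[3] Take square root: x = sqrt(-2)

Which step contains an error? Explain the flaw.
Step 3: Take square root: x = sqrt(-2)

Step 3 takes the square root of -2, which is negative. In the real number system, the square root of a negative number is undefined. The equation x^2 + 2 = 0 has no real solutions. Square roots of negative numbers only exist in the complex numbers.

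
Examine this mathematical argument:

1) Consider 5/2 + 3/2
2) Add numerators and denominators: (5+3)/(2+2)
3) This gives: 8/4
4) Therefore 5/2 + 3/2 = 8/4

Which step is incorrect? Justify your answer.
Step 2: Add numerators and denominators: (5+3)/(2+2)

Step 2 incorrectly adds fractions by separately adding numerators and denominators. This is wrong. The correct method requires a common denominator: 5/2 + 3/2 = (5×2 + 3×2)/(2×2) = 16/4 = 4. The method used gives 8/4, which is different.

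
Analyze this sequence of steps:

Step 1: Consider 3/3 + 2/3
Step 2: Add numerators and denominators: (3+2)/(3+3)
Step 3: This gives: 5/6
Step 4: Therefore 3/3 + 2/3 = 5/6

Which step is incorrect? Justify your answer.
Step 2: Add numerators and denominators: (3+2)/(3+3)

Step 2 incorrectly adds fractions by separately adding numerators and denominators. This is wrong. The correct method requires a common denominator: 3/3 + 2/3 = (3×3 + 2×3)/(3×3) = 15/9 = 5/3. The method used gives 5/6, which is different.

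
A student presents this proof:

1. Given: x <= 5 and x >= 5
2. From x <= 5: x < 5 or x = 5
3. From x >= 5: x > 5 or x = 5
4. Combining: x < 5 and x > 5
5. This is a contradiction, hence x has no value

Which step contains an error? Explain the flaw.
Step 4: Combining: x < 5 and x > 5

Step 4 incorrectly combines the conditions. From x <= 5 and x >= 5, the intersection is x = 5. The error treats the 'or' cases as 'and' requirements. The correct conclusion is that x = 5 is the unique solution, not that no solution exists.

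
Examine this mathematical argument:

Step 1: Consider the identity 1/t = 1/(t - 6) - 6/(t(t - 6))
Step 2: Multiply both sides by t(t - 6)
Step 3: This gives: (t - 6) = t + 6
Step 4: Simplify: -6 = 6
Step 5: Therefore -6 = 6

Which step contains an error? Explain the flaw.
Step 3: This gives: (t - 6) = t + 6

Step 3 makes a sign error when clearing denominators. Multiplying -6/(t(t - 6)) by t(t - 6) gives -6, not +6. The correct result is (t - 6) = t - 6, which is trivially true, not (t - 6) = t + 6. (Step 1 is a valid identity: 1/(t - 6) - 6/(t(t - 6)) = (t - 6)/(t(t - 6)) = 1/t.)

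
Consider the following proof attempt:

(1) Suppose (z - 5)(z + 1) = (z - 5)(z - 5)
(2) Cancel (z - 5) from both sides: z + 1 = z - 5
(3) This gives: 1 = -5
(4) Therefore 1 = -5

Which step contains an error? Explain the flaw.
Step 2: Cancel (z - 5) from both sides: z + 1 = z - 5

Step 2 cancels (z - 5) from both sides. This is only valid if (z - 5) ≠ 0, i.e., z ≠ 5. When z = 5, both sides equal zero regardless of the other factors. The correct approach requires considering z = 5 as a separate case.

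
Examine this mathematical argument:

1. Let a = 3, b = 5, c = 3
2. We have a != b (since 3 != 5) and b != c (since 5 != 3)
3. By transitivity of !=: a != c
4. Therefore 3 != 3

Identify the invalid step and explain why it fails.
Step 3: By transitivity of !=: a != c

Step 3 incorrectly applies transitivity to the '!=' relation. Transitivity states: if a R b and b R c, then a R c. However, '!=' is not transitive. Counterexample: 3 != 5 and 5 != 3, but 3 = 3 (both equal 3). Transitivity holds for relations like <, <=, =, but not for !=.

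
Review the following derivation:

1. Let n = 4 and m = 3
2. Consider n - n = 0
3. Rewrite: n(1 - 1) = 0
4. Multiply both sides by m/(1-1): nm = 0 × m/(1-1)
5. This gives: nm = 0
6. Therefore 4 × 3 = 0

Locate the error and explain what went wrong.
Step 4: Multiply both sides by m/(1-1): nm = 0 × m/(1-1)

Step 4 multiplies both sides by m/(1-1). However, 1-1 = 0, so this is multiplication by m/0, which is undefined. We cannot multiply by an undefined expression.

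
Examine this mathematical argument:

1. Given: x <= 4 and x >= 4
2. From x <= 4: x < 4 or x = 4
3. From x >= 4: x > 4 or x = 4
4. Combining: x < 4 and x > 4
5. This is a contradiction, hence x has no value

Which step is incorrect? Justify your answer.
Step 4: Combining: x < 4 and x > 4

Step 4 incorrectly combines the conditions. From x <= 4 and x >= 4, the intersection is x = 4. The error treats the 'or' cases as 'and' requirements. The correct conclusion is that x = 4 is the unique solution, not that no solution exists.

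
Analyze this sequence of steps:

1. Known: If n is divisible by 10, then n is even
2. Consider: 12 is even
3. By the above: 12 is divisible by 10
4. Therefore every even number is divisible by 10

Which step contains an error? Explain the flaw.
Step 3: By the above: 12 is divisible by 10

Step 3 commits the fallacy of affirming the consequent. The known fact 'divisible by 10 → even' does NOT imply 'even → divisible by 10'. That would be the converse, which is false. For example, 12 is even but 12 ÷ 10 = 1.20, which is not an integer.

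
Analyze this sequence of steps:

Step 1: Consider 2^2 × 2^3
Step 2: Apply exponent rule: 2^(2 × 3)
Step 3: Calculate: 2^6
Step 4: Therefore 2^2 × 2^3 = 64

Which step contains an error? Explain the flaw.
Step 2: Apply exponent rule: 2^(2 × 3)

Step 2 incorrectly states that a^b × a^c = a^(b×c). The correct rule is a^b × a^c = a^(b+c). The actual value is 2^2 × 2^3 = 2^5 = 32, not 2^6 = 64.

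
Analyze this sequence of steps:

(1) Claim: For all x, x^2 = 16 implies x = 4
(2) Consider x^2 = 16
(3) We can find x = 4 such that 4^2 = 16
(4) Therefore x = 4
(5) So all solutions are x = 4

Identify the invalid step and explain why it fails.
Step 4: Therefore x = 4

Step 4 incorrectly concludes that x = 4 is the only solution. The proof shows that x = 4 is A solution (existence), but does not show it is the ONLY solution (uniqueness). In fact, x = -4 is also a solution since (-4)^2 = 16. Finding one solution doesn't prove there are no others.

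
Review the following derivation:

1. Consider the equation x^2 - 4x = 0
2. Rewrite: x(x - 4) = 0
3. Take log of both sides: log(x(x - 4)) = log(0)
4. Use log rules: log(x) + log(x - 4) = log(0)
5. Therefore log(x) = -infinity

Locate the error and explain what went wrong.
Step 3: Take log of both sides: log(x(x - 4)) = log(0)

Step 3 takes the logarithm of both sides, resulting in log(0) on the right side. The logarithm is only defined for positive numbers; log(0) is undefined (approaches negative infinity). This operation is invalid.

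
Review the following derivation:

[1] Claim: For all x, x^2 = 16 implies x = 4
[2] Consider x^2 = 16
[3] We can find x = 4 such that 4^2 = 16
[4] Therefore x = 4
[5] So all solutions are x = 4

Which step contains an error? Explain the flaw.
Step 4: Therefore x = 4

Step 4 incorrectly concludes that x = 4 is the only solution. The proof shows that x = 4 is A solution (existence), but does not show it is the ONLY solution (uniqueness). In fact, x = -4 is also a solution since (-4)^2 = 16. Finding one solution doesn't prove there are no others.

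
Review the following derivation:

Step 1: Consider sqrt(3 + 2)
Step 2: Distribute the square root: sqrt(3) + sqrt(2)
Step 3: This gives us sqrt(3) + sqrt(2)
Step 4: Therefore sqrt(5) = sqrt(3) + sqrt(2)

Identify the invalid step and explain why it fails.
Step 2: Distribute the square root: sqrt(3) + sqrt(2)

Step 2 incorrectly 'distributes' the square root over addition. The square root function does not distribute: sqrt(a + b) ≠ sqrt(a) + sqrt(b). In fact, sqrt(3 + 2) = sqrt(5) ≈ 2.2361, while sqrt(3) + sqrt(2) ≈ 3.1463.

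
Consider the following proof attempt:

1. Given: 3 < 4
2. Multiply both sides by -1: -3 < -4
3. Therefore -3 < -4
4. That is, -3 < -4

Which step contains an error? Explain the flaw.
Step 2: Multiply both sides by -1: -3 < -4

Step 2 multiplies both sides by -1 but fails to reverse the inequality sign. When multiplying (or dividing) an inequality by a negative number, the direction must be reversed. Since 3 < 4, we should get -3 > -4, i.e., -3 > -4.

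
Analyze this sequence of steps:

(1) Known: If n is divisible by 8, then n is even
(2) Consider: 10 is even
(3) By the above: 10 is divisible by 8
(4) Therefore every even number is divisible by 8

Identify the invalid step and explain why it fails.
Step 3: By the above: 10 is divisible by 8

Step 3 commits the fallacy of affirming the consequent. The known fact 'divisible by 8 → even' does NOT imply 'even → divisible by 8'. That would be the converse, which is false. For example, 10 is even but 10 ÷ 8 = 1.25, which is not an integer.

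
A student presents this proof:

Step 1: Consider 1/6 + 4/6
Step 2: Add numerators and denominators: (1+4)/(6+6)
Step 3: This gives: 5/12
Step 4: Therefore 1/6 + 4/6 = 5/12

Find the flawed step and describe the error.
Step 2: Add numerators and denominators: (1+4)/(6+6)

Step 2 incorrectly adds fractions by separately adding numerators and denominators. This is wrong. The correct method requires a common denominator: 1/6 + 4/6 = (1×6 + 4×6)/(6×6) = 30/36 = 5/6. The method used gives 5/12, which is different.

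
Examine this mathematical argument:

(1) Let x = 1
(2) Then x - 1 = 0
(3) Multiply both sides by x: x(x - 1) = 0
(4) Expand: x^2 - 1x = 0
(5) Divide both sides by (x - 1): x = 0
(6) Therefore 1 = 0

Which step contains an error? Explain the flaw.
Step 5: Divide both sides by (x - 1): x = 0

Step 5 divides both sides by (x - 1). However, since x = 1, we have (x - 1) = 0. Division by zero is undefined, making this step invalid.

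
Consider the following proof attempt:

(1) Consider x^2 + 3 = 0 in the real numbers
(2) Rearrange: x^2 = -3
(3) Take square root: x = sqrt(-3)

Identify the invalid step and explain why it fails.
Step 3: Take square root: x = sqrt(-3)

Step 3 takes the square root of -3, which is negative. In the real number system, the square root of a negative number is undefined. The equation x^2 + 3 = 0 has no real solutions. Square roots of negative numbers only exist in the complex numbers.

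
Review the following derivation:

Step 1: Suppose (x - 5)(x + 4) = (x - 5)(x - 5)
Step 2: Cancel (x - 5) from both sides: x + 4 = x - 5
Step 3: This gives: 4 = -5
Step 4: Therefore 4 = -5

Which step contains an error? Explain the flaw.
Step 2: Cancel (x - 5) from both sides: x + 4 = x - 5

Step 2 cancels (x - 5) from both sides. This is only valid if (x - 5) ≠ 0, i.e., x ≠ 5. When x = 5, both sides equal zero regardless of the other factors. The correct approach requires considering x = 5 as a separate case.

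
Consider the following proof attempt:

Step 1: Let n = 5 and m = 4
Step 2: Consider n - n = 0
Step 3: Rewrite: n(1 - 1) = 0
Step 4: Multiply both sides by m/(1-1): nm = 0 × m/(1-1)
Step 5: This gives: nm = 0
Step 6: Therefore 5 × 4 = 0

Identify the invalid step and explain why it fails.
Step 4: Multiply both sides by m/(1-1): nm = 0 × m/(1-1)

Step 4 multiplies both sides by m/(1-1). However, 1-1 = 0, so this is multiplication by m/0, which is undefined. We cannot multiply by an undefined expression.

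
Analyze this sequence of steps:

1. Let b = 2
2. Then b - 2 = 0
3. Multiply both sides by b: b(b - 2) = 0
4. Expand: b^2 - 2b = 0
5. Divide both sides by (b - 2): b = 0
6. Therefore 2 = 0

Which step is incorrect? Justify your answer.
Step 5: Divide both sides by (b - 2): b = 0

Step 5 divides both sides by (b - 2). However, since b = 2, we have (b - 2) = 0. Division by zero is undefined, making this step invalid.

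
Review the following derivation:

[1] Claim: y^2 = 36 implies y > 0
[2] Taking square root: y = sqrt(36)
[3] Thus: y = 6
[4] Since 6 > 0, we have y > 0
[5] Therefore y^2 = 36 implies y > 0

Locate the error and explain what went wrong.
Step 2: Taking square root: y = sqrt(36)

Step 2 takes the square root and assumes the positive root only. The equation y^2 = 36 actually has two solutions: y = 6 and y = -6. The proof silently assumes y > 0 without justification, then uses this assumption to conclude y > 0, which is circular. The counterexample y = -6 shows the claim is false.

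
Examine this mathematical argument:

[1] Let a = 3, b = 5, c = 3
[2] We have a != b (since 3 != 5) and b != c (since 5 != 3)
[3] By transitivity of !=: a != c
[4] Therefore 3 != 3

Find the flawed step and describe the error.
Step 3: By transitivity of !=: a != c

Step 3 incorrectly applies transitivity to the '!=' relation. Transitivity states: if a R b and b R c, then a R c. However, '!=' is not transitive. Counterexample: 3 != 5 and 5 != 3, but 3 = 3 (both equal 3). Transitivity holds for relations like <, <=, =, but not for !=.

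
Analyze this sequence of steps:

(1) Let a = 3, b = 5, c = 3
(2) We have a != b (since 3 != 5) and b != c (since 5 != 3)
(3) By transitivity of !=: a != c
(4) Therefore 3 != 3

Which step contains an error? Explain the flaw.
Step 3: By transitivity of !=: a != c

Step 3 incorrectly applies transitivity to the '!=' relation. Transitivity states: if a R b and b R c, then a R c. However, '!=' is not transitive. Counterexample: 3 != 5 and 5 != 3, but 3 = 3 (both equal 3). Transitivity holds for relations like <, <=, =, but not for !=.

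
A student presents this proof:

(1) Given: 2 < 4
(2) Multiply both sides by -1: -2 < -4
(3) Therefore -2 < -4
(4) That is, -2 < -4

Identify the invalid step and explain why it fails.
Step 2: Multiply both sides by -1: -2 < -4

Step 2 multiplies both sides by -1 but fails to reverse the inequality sign. When multiplying (or dividing) an inequality by a negative number, the direction must be reversed. Since 2 < 4, we should get -2 > -4, i.e., -2 > -4.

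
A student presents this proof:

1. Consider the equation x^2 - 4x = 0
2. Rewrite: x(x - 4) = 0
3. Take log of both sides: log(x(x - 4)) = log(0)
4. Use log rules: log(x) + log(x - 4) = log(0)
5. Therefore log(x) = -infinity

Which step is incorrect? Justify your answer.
Step 3: Take log of both sides: log(x(x - 4)) = log(0)

Step 3 takes the logarithm of both sides, resulting in log(0) on the right side. The logarithm is only defined for positive numbers; log(0) is undefined (approaches negative infinity). This operation is invalid.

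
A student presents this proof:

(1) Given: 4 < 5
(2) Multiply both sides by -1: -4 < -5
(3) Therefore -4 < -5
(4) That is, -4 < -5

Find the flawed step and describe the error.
Step 2: Multiply both sides by -1: -4 < -5

Step 2 multiplies both sides by -1 but fails to reverse the inequality sign. When multiplying (or dividing) an inequality by a negative number, the direction must be reversed. Since 4 < 5, we should get -4 > -5, i.e., -4 > -5.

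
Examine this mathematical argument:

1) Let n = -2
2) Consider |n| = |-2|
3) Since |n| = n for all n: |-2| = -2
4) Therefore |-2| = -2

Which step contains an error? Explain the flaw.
Step 3: Since |n| = n for all n: |-2| = -2

Step 3 incorrectly states that |n| = n for all n. The correct definition is |n| = n when n >= 0, and |n| = -n when n < 0. Since -2 < 0, we have |-2| = -(-2) = 2, not -2.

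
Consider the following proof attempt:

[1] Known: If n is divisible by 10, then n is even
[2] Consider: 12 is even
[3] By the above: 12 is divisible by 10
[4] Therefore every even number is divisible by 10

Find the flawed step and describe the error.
Step 3: By the above: 12 is divisible by 10

Step 3 commits the fallacy of affirming the consequent. The known fact 'divisible by 10 → even' does NOT imply 'even → divisible by 10'. That would be the converse, which is false. For example, 12 is even but 12 ÷ 10 = 1.20, which is not an integer.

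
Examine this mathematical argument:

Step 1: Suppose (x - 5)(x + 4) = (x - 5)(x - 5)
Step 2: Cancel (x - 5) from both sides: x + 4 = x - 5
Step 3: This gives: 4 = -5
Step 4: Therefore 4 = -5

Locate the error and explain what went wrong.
Step 2: Cancel (x - 5) from both sides: x + 4 = x - 5

Step 2 cancels (x - 5) from both sides. This is only valid if (x - 5) ≠ 0, i.e., x ≠ 5. When x = 5, both sides equal zero regardless of the other factors. The correct approach requires considering x = 5 as a separate case.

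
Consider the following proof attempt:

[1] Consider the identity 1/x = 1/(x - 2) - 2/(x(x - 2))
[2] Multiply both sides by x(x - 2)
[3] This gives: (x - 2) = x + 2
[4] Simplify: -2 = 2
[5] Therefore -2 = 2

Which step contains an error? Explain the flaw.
Step 3: This gives: (x - 2) = x + 2

Step 3 makes a sign error when clearing denominators. Multiplying -2/(x(x - 2)) by x(x - 2) gives -2, not +2. The correct result is (x - 2) = x - 2, which is trivially true, not (x - 2) = x + 2. (Step 1 is a valid identity: 1/(x - 2) - 2/(x(x - 2)) = (x - 2)/(x(x - 2)) = 1/x.)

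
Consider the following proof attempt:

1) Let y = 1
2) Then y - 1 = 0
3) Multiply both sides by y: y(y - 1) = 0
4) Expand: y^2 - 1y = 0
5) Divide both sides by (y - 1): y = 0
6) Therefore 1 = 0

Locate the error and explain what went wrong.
Step 5: Divide both sides by (y - 1): y = 0

Step 5 divides both sides by (y - 1). However, since y = 1, we have (y - 1) = 0. Division by zero is undefined, making this step invalid.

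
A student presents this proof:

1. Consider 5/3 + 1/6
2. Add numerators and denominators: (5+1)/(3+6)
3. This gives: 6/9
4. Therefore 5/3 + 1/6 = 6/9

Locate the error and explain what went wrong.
Step 2: Add numerators and denominators: (5+1)/(3+6)

Step 2 incorrectly adds fractions by separately adding numerators and denominators. This is wrong. The correct method requires a common denominator: 5/3 + 1/6 = (5×6 + 1×3)/(3×6) = 33/18 = 11/6. The method used gives 6/9, which is different.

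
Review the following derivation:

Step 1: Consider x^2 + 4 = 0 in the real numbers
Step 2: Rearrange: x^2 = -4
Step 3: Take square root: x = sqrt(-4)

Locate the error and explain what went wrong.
Step 3: Take square root: x = sqrt(-4)

Step 3 takes the square root of -4, which is negative. In the real number system, the square root of a negative number is undefined. The equation x^2 + 4 = 0 has no real solutions. Square roots of negative numbers only exist in the complex numbers.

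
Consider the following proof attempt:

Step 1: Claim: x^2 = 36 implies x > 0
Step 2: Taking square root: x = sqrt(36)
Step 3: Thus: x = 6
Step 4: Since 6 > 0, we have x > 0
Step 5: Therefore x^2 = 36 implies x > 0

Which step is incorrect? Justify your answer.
Step 2: Taking square root: x = sqrt(36)

Step 2 takes the square root and assumes the positive root only. The equation x^2 = 36 actually has two solutions: x = 6 and x = -6. The proof silently assumes x > 0 without justification, then uses this assumption to conclude x > 0, which is circular. The counterexample x = -6 shows the claim is false.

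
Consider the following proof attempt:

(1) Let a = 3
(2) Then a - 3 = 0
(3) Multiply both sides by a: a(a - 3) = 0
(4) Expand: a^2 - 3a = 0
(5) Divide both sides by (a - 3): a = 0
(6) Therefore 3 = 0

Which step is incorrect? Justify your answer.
Step 5: Divide both sides by (a - 3): a = 0

Step 5 divides both sides by (a - 3). However, since a = 3, we have (a - 3) = 0. Division by zero is undefined, making this step invalid.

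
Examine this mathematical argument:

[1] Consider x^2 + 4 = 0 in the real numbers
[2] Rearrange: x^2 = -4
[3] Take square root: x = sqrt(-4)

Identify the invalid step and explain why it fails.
Step 3: Take square root: x = sqrt(-4)

Step 3 takes the square root of -4, which is negative. In the real number system, the square root of a negative number is undefined. The equation x^2 + 4 = 0 has no real solutions. Square roots of negative numbers only exist in the complex numbers.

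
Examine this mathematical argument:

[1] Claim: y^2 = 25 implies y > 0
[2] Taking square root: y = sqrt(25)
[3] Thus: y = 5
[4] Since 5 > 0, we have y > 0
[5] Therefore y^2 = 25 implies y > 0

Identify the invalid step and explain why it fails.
Step 2: Taking square root: y = sqrt(25)

Step 2 takes the square root and assumes the positive root only. The equation y^2 = 25 actually has two solutions: y = 5 and y = -5. The proof silently assumes y > 0 without justification, then uses this assumption to conclude y > 0, which is circular. The counterexample y = -5 shows the claim is false.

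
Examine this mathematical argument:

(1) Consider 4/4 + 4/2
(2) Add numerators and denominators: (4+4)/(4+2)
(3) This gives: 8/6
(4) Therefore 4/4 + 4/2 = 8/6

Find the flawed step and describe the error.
Step 2: Add numerators and denominators: (4+4)/(4+2)

Step 2 incorrectly adds fractions by separately adding numerators and denominators. This is wrong. The correct method requires a common denominator: 4/4 + 4/2 = (4×2 + 4×4)/(4×2) = 24/8 = 3. The method used gives 8/6, which is different.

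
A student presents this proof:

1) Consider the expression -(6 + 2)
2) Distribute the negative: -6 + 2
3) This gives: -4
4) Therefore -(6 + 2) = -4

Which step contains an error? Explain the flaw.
Step 2: Distribute the negative: -6 + 2

Step 2 incorrectly distributes the negative sign. The correct distribution is -(6 + 2) = -6 - 2 = -8. The negative must be applied to both terms, not just the first. The error treats -(6 + 2) as -6 + 2, which equals -4 instead of -8.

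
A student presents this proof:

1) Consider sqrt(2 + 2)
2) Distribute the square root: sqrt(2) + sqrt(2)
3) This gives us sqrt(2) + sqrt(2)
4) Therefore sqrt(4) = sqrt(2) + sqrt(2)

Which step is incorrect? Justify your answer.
Step 2: Distribute the square root: sqrt(2) + sqrt(2)

Step 2 incorrectly 'distributes' the square root over addition. The square root function does not distribute: sqrt(a + b) ≠ sqrt(a) + sqrt(b). In fact, sqrt(2 + 2) = sqrt(4) ≈ 2.0000, while sqrt(2) + sqrt(2) ≈ 2.8284.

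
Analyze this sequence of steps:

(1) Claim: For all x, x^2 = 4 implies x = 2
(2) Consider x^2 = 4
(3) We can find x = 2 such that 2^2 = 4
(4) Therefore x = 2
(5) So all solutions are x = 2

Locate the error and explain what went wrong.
Step 4: Therefore x = 2

Step 4 incorrectly concludes that x = 2 is the only solution. The proof shows that x = 2 is A solution (existence), but does not show it is the ONLY solution (uniqueness). In fact, x = -2 is also a solution since (-2)^2 = 4. Finding one solution doesn't prove there are no others.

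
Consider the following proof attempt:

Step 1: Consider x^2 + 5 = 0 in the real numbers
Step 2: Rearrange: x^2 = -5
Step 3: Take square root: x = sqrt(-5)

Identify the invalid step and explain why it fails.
Step 3: Take square root: x = sqrt(-5)

Step 3 takes the square root of -5, which is negative. In the real number system, the square root of a negative number is undefined. The equation x^2 + 5 = 0 has no real solutions. Square roots of negative numbers only exist in the complex numbers.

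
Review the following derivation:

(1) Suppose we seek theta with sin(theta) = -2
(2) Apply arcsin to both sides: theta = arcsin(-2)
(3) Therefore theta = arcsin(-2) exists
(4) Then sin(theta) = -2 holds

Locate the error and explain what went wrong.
Step 2: Apply arcsin to both sides: theta = arcsin(-2)

Step 2 applies arcsin to -2. However, arcsin(x) is only defined for x in [-1, 1] because sin(theta) can only produce values in that range. Since |-2| > 1, arcsin(-2) is undefined. There is no angle whose sine equals -2.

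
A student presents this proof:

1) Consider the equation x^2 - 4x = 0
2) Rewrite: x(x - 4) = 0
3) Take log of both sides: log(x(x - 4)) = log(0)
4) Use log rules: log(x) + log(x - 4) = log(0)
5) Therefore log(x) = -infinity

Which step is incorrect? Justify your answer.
Step 3: Take log of both sides: log(x(x - 4)) = log(0)

Step 3 takes the logarithm of both sides, resulting in log(0) on the right side. The logarithm is only defined for positive numbers; log(0) is undefined (approaches negative infinity). This operation is invalid.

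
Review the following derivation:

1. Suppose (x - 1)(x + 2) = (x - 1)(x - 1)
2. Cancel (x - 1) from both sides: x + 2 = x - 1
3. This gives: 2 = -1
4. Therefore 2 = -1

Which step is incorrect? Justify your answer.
Step 2: Cancel (x - 1) from both sides: x + 2 = x - 1

Step 2 cancels (x - 1) from both sides. This is only valid if (x - 1) ≠ 0, i.e., x ≠ 1. When x = 1, both sides equal zero regardless of the other factors. The correct approach requires considering x = 1 as a separate case.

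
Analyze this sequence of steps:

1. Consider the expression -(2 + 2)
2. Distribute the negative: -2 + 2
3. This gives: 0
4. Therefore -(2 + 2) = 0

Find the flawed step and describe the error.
Step 2: Distribute the negative: -2 + 2

Step 2 incorrectly distributes the negative sign. The correct distribution is -(2 + 2) = -2 - 2 = -4. The negative must be applied to both terms, not just the first. The error treats -(2 + 2) as -2 + 2, which equals 0 instead of -4.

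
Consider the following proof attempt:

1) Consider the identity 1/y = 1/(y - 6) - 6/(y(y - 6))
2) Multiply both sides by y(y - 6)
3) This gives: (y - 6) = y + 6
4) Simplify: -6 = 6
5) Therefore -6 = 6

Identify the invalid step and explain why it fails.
Step 3: This gives: (y - 6) = y + 6

Step 3 makes a sign error when clearing denominators. Multiplying -6/(y(y - 6)) by y(y - 6) gives -6, not +6. The correct result is (y - 6) = y - 6, which is trivially true, not (y - 6) = y + 6. (Step 1 is a valid identity: 1/(y - 6) - 6/(y(y - 6)) = (y - 6)/(y(y - 6)) = 1/y.)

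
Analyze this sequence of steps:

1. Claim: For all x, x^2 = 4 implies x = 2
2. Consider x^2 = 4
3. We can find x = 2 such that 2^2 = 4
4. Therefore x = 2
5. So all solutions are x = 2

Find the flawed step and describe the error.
Step 4: Therefore x = 2

Step 4 incorrectly concludes that x = 2 is the only solution. The proof shows that x = 2 is A solution (existence), but does not show it is the ONLY solution (uniqueness). In fact, x = -2 is also a solution since (-2)^2 = 4. Finding one solution doesn't prove there are no others.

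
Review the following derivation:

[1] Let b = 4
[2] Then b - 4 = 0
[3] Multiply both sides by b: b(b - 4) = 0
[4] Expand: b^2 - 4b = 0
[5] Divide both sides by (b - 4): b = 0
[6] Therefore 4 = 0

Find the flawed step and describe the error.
Step 5: Divide both sides by (b - 4): b = 0

Step 5 divides both sides by (b - 4). However, since b = 4, we have (b - 4) = 0. Division by zero is undefined, making this step invalid.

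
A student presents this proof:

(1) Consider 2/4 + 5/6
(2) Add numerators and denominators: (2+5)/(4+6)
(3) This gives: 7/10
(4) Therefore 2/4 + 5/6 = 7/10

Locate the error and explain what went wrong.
Step 2: Add numerators and denominators: (2+5)/(4+6)

Step 2 incorrectly adds fractions by separately adding numerators and denominators. This is wrong. The correct method requires a common denominator: 2/4 + 5/6 = (2×6 + 5×4)/(4×6) = 32/24 = 4/3. The method used gives 7/10, which is different.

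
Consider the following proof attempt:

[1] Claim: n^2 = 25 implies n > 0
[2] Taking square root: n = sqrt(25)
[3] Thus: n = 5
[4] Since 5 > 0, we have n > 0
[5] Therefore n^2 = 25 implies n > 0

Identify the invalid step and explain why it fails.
Step 2: Taking square root: n = sqrt(25)

Step 2 takes the square root and assumes the positive root only. The equation n^2 = 25 actually has two solutions: n = 5 and n = -5. The proof silently assumes n > 0 without justification, then uses this assumption to conclude n > 0, which is circular. The counterexample n = -5 shows the claim is false.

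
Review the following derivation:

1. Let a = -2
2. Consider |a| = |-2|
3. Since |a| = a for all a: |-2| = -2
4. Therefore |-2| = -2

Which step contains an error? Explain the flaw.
Step 3: Since |a| = a for all a: |-2| = -2

Step 3 incorrectly states that |a| = a for all a. The correct definition is |a| = a when a >= 0, and |a| = -a when a < 0. Since -2 < 0, we have |-2| = -(-2) = 2, not -2.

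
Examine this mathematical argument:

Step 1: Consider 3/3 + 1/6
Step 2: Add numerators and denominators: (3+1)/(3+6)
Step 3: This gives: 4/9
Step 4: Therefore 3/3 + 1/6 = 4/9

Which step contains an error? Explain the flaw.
Step 2: Add numerators and denominators: (3+1)/(3+6)

Step 2 incorrectly adds fractions by separately adding numerators and denominators. This is wrong. The correct method requires a common denominator: 3/3 + 1/6 = (3×6 + 1×3)/(3×6) = 21/18 = 7/6. The method used gives 4/9, which is different.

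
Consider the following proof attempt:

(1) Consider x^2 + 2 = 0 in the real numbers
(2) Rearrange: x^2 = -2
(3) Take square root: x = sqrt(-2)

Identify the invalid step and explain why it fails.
Step 3: Take square root: x = sqrt(-2)

Step 3 takes the square root of -2, which is negative. In the real number system, the square root of a negative number is undefined. The equation x^2 + 2 = 0 has no real solutions. Square roots of negative numbers only exist in the complex numbers.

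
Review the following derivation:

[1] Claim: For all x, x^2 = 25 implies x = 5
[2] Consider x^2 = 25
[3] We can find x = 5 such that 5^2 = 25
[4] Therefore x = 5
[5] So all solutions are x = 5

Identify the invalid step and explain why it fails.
Step 4: Therefore x = 5

Step 4 incorrectly concludes that x = 5 is the only solution. The proof shows that x = 5 is A solution (existence), but does not show it is the ONLY solution (uniqueness). In fact, x = -5 is also a solution since (-5)^2 = 25. Finding one solution doesn't prove there are no others.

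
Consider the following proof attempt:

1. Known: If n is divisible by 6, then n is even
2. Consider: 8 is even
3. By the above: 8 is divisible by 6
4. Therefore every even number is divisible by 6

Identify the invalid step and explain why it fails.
Step 3: By the above: 8 is divisible by 6

Step 3 commits the fallacy of affirming the consequent. The known fact 'divisible by 6 → even' does NOT imply 'even → divisible by 6'. That would be the converse, which is false. For example, 8 is even but 8 ÷ 6 = 1.33, which is not an integer.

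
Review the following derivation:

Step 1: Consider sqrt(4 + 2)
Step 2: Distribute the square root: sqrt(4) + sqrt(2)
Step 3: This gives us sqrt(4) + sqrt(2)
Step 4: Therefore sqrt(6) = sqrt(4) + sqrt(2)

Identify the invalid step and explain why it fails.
Step 2: Distribute the square root: sqrt(4) + sqrt(2)

Step 2 incorrectly 'distributes' the square root over addition. The square root function does not distribute: sqrt(a + b) ≠ sqrt(a) + sqrt(b). In fact, sqrt(4 + 2) = sqrt(6) ≈ 2.4495, while sqrt(4) + sqrt(2) ≈ 3.4142.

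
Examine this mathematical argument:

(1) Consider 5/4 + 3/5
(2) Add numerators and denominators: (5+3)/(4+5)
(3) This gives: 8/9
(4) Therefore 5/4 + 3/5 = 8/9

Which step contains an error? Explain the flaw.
Step 2: Add numerators and denominators: (5+3)/(4+5)

Step 2 incorrectly adds fractions by separately adding numerators and denominators. This is wrong. The correct method requires a common denominator: 5/4 + 3/5 = (5×5 + 3×4)/(4×5) = 37/20 = 37/20. The method used gives 8/9, which is different.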